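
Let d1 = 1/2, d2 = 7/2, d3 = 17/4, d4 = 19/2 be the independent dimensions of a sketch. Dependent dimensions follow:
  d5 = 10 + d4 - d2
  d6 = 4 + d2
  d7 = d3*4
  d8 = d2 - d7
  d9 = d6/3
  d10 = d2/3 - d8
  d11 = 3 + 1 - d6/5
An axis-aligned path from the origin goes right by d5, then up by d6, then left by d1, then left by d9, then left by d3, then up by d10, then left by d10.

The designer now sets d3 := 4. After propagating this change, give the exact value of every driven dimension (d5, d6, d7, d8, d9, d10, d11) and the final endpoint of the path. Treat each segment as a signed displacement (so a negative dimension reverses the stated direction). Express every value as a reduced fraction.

Apply edit: d3 := 4
  d5 = 10 + d4 - d2 = 16
  d6 = 4 + d2 = 15/2
  d7 = d3*4 = 16
  d8 = d2 - d7 = -25/2
  d9 = d6/3 = 5/2
  d10 = d2/3 - d8 = 41/3
  d11 = 3 + 1 - d6/5 = 5/2
Walk from origin (0, 0):
  seg 1: right by d5 = 16 → (16, 0)
  seg 2: up by d6 = 15/2 → (16, 15/2)
  seg 3: left by d1 = 1/2 → (31/2, 15/2)
  seg 4: left by d9 = 5/2 → (13, 15/2)
  seg 5: left by d3 = 4 → (9, 15/2)
  seg 6: up by d10 = 41/3 → (9, 127/6)
  seg 7: left by d10 = 41/3 → (-14/3, 127/6)

d5 = 16
d6 = 15/2
d7 = 16
d8 = -25/2
d9 = 5/2
d10 = 41/3
d11 = 5/2
endpoint = (-14/3, 127/6)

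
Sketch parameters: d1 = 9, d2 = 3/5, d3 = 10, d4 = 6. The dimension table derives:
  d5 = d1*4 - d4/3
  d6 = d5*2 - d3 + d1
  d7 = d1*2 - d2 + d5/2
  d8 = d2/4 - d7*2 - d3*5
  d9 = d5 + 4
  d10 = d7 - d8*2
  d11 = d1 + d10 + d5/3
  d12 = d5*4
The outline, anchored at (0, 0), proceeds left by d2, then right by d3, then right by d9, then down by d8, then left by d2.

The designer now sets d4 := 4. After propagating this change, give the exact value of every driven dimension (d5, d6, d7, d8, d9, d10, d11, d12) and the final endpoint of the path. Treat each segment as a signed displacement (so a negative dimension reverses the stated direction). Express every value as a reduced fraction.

Apply edit: d4 := 4
  d5 = d1*4 - d4/3 = 104/3
  d6 = d5*2 - d3 + d1 = 205/3
  d7 = d1*2 - d2 + d5/2 = 521/15
  d8 = d2/4 - d7*2 - d3*5 = -7159/60
  d9 = d5 + 4 = 116/3
  d10 = d7 - d8*2 = 8201/30
  d11 = d1 + d10 + d5/3 = 26453/90
  d12 = d5*4 = 416/3
Walk from origin (0, 0):
  seg 1: left by d2 = 3/5 → (-3/5, 0)
  seg 2: right by d3 = 10 → (47/5, 0)
  seg 3: right by d9 = 116/3 → (721/15, 0)
  seg 4: down by d8 = -7159/60 → (721/15, 7159/60)
  seg 5: left by d2 = 3/5 → (712/15, 7159/60)

d5 = 104/3
d6 = 205/3
d7 = 521/15
d8 = -7159/60
d9 = 116/3
d10 = 8201/30
d11 = 26453/90
d12 = 416/3
endpoint = (712/15, 7159/60)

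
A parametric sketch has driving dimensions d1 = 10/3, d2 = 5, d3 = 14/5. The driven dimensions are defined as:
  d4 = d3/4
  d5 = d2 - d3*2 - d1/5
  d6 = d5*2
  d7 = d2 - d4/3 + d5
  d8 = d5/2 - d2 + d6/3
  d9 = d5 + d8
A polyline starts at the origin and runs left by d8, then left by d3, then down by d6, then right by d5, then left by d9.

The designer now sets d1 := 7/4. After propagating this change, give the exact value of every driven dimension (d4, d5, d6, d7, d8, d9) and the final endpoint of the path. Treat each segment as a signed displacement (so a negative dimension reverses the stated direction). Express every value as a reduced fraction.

d4 = 7/10
d5 = -19/20
d6 = -19/10
d7 = 229/60
d8 = -733/120
d9 = -847/120
endpoint = (113/12, 19/10)

Apply edit: d1 := 7/4
  d4 = d3/4 = 7/10
  d5 = d2 - d3*2 - d1/5 = -19/20
  d6 = d5*2 = -19/10
  d7 = d2 - d4/3 + d5 = 229/60
  d8 = d5/2 - d2 + d6/3 = -733/120
  d9 = d5 + d8 = -847/120
Walk from origin (0, 0):
  seg 1: left by d8 = -733/120 → (733/120, 0)
  seg 2: left by d3 = 14/5 → (397/120, 0)
  seg 3: down by d6 = -19/10 → (397/120, 19/10)
  seg 4: right by d5 = -19/20 → (283/120, 19/10)
  seg 5: left by d9 = -847/120 → (113/12, 19/10)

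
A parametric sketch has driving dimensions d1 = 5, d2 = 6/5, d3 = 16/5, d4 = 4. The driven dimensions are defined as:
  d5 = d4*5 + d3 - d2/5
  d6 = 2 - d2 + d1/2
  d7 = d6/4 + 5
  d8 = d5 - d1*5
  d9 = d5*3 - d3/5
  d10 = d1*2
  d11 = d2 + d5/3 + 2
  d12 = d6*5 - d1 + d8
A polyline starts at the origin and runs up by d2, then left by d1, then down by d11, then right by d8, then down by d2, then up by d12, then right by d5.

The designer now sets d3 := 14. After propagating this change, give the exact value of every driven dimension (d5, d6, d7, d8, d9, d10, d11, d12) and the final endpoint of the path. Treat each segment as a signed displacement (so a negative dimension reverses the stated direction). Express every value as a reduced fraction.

d5 = 844/25
d6 = 33/10
d7 = 233/40
d8 = 219/25
d9 = 2462/25
d10 = 10
d11 = 1084/75
d12 = 1013/50
endpoint = (938/25, 871/150)

Apply edit: d3 := 14
  d5 = d4*5 + d3 - d2/5 = 844/25
  d6 = 2 - d2 + d1/2 = 33/10
  d7 = d6/4 + 5 = 233/40
  d8 = d5 - d1*5 = 219/25
  d9 = d5*3 - d3/5 = 2462/25
  d10 = d1*2 = 10
  d11 = d2 + d5/3 + 2 = 1084/75
  d12 = d6*5 - d1 + d8 = 1013/50
Walk from origin (0, 0):
  seg 1: up by d2 = 6/5 → (0, 6/5)
  seg 2: left by d1 = 5 → (-5, 6/5)
  seg 3: down by d11 = 1084/75 → (-5, -994/75)
  seg 4: right by d8 = 219/25 → (94/25, -994/75)
  seg 5: down by d2 = 6/5 → (94/25, -1084/75)
  seg 6: up by d12 = 1013/50 → (94/25, 871/150)
  seg 7: right by d5 = 844/25 → (938/25, 871/150)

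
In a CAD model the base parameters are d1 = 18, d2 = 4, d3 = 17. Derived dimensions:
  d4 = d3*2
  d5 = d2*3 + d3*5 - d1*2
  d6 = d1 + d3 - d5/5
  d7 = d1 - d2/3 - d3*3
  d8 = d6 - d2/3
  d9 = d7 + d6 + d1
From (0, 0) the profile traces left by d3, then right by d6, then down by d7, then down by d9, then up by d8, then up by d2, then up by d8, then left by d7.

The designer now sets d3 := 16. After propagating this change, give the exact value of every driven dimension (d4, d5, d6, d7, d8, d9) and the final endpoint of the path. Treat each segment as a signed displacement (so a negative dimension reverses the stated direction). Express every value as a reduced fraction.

d4 = 32
d5 = 56
d6 = 114/5
d7 = -94/3
d8 = 322/15
d9 = 142/15
endpoint = (572/15, 344/5)

Apply edit: d3 := 16
  d4 = d3*2 = 32
  d5 = d2*3 + d3*5 - d1*2 = 56
  d6 = d1 + d3 - d5/5 = 114/5
  d7 = d1 - d2/3 - d3*3 = -94/3
  d8 = d6 - d2/3 = 322/15
  d9 = d7 + d6 + d1 = 142/15
Walk from origin (0, 0):
  seg 1: left by d3 = 16 → (-16, 0)
  seg 2: right by d6 = 114/5 → (34/5, 0)
  seg 3: down by d7 = -94/3 → (34/5, 94/3)
  seg 4: down by d9 = 142/15 → (34/5, 328/15)
  seg 5: up by d8 = 322/15 → (34/5, 130/3)
  seg 6: up by d2 = 4 → (34/5, 142/3)
  seg 7: up by d8 = 322/15 → (34/5, 344/5)
  seg 8: left by d7 = -94/3 → (572/15, 344/5)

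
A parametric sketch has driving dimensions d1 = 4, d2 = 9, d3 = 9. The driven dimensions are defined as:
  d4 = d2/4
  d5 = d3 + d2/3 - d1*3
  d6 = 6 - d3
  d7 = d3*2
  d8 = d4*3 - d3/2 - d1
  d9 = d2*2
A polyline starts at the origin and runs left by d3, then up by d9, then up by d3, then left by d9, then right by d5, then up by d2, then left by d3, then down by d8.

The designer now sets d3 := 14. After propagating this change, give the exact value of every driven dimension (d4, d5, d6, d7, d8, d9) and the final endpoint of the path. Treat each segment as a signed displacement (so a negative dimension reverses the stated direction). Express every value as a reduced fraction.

d4 = 9/4
d5 = 5
d6 = -8
d7 = 28
d8 = -17/4
d9 = 18
endpoint = (-41, 181/4)

Apply edit: d3 := 14
  d4 = d2/4 = 9/4
  d5 = d3 + d2/3 - d1*3 = 5
  d6 = 6 - d3 = -8
  d7 = d3*2 = 28
  d8 = d4*3 - d3/2 - d1 = -17/4
  d9 = d2*2 = 18
Walk from origin (0, 0):
  seg 1: left by d3 = 14 → (-14, 0)
  seg 2: up by d9 = 18 → (-14, 18)
  seg 3: up by d3 = 14 → (-14, 32)
  seg 4: left by d9 = 18 → (-32, 32)
  seg 5: right by d5 = 5 → (-27, 32)
  seg 6: up by d2 = 9 → (-27, 41)
  seg 7: left by d3 = 14 → (-41, 41)
  seg 8: down by d8 = -17/4 → (-41, 181/4)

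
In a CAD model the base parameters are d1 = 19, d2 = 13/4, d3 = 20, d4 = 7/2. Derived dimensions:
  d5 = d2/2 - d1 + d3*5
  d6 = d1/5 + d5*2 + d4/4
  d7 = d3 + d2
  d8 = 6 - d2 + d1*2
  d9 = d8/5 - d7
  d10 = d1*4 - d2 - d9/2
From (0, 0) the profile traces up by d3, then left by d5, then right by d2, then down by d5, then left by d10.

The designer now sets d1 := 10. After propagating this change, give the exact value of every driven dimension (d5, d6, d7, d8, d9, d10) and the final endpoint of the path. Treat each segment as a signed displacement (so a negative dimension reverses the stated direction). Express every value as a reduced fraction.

d5 = 733/8
d6 = 1489/8
d7 = 93/4
d8 = 91/4
d9 = -187/10
d10 = 461/10
endpoint = (-5379/40, -573/8)

Apply edit: d1 := 10
  d5 = d2/2 - d1 + d3*5 = 733/8
  d6 = d1/5 + d5*2 + d4/4 = 1489/8
  d7 = d3 + d2 = 93/4
  d8 = 6 - d2 + d1*2 = 91/4
  d9 = d8/5 - d7 = -187/10
  d10 = d1*4 - d2 - d9/2 = 461/10
Walk from origin (0, 0):
  seg 1: up by d3 = 20 → (0, 20)
  seg 2: left by d5 = 733/8 → (-733/8, 20)
  seg 3: right by d2 = 13/4 → (-707/8, 20)
  seg 4: down by d5 = 733/8 → (-707/8, -573/8)
  seg 5: left by d10 = 461/10 → (-5379/40, -573/8)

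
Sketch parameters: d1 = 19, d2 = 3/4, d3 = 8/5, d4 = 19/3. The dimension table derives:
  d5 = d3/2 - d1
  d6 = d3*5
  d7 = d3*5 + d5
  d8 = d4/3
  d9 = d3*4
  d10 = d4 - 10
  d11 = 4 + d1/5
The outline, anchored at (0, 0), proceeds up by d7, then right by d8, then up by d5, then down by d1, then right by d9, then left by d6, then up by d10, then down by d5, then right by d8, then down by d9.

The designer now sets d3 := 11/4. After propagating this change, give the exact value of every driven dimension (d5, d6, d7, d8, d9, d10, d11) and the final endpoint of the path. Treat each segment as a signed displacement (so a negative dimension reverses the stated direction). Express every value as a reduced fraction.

Apply edit: d3 := 11/4
  d5 = d3/2 - d1 = -141/8
  d6 = d3*5 = 55/4
  d7 = d3*5 + d5 = -31/8
  d8 = d4/3 = 19/9
  d9 = d3*4 = 11
  d10 = d4 - 10 = -11/3
  d11 = 4 + d1/5 = 39/5
Walk from origin (0, 0):
  seg 1: up by d7 = -31/8 → (0, -31/8)
  seg 2: right by d8 = 19/9 → (19/9, -31/8)
  seg 3: up by d5 = -141/8 → (19/9, -43/2)
  seg 4: down by d1 = 19 → (19/9, -81/2)
  seg 5: right by d9 = 11 → (118/9, -81/2)
  seg 6: left by d6 = 55/4 → (-23/36, -81/2)
  seg 7: up by d10 = -11/3 → (-23/36, -265/6)
  seg 8: down by d5 = -141/8 → (-23/36, -637/24)
  seg 9: right by d8 = 19/9 → (53/36, -637/24)
  seg 10: down by d9 = 11 → (53/36, -901/24)

d5 = -141/8
d6 = 55/4
d7 = -31/8
d8 = 19/9
d9 = 11
d10 = -11/3
d11 = 39/5
endpoint = (53/36, -901/24)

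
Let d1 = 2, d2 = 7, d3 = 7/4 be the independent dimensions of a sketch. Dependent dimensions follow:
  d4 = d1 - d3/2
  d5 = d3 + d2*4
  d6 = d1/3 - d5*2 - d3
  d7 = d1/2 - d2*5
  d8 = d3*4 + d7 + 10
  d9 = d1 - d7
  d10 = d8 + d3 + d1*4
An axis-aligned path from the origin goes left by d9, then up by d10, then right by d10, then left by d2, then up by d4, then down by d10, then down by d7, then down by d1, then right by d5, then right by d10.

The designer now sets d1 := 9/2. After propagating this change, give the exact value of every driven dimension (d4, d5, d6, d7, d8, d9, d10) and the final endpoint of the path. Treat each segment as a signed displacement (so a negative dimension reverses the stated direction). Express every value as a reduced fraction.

d4 = 29/8
d5 = 119/4
d6 = -239/4
d7 = -131/4
d8 = -63/4
d9 = 149/4
d10 = 4
endpoint = (-13/2, 255/8)

Apply edit: d1 := 9/2
  d4 = d1 - d3/2 = 29/8
  d5 = d3 + d2*4 = 119/4
  d6 = d1/3 - d5*2 - d3 = -239/4
  d7 = d1/2 - d2*5 = -131/4
  d8 = d3*4 + d7 + 10 = -63/4
  d9 = d1 - d7 = 149/4
  d10 = d8 + d3 + d1*4 = 4
Walk from origin (0, 0):
  seg 1: left by d9 = 149/4 → (-149/4, 0)
  seg 2: up by d10 = 4 → (-149/4, 4)
  seg 3: right by d10 = 4 → (-133/4, 4)
  seg 4: left by d2 = 7 → (-161/4, 4)
  seg 5: up by d4 = 29/8 → (-161/4, 61/8)
  seg 6: down by d10 = 4 → (-161/4, 29/8)
  seg 7: down by d7 = -131/4 → (-161/4, 291/8)
  seg 8: down by d1 = 9/2 → (-161/4, 255/8)
  seg 9: right by d5 = 119/4 → (-21/2, 255/8)
  seg 10: right by d10 = 4 → (-13/2, 255/8)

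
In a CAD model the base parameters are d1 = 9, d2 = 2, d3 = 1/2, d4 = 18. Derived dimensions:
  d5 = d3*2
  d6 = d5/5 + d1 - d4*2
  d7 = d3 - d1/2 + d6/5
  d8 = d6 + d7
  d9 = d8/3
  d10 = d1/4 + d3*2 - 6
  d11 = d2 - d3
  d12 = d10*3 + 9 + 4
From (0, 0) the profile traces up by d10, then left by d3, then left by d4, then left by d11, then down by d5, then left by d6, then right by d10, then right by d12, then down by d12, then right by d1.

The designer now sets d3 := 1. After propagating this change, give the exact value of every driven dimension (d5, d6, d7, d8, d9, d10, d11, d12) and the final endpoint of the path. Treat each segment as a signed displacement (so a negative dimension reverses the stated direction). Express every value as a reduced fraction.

Apply edit: d3 := 1
  d5 = d3*2 = 2
  d6 = d5/5 + d1 - d4*2 = -133/5
  d7 = d3 - d1/2 + d6/5 = -441/50
  d8 = d6 + d7 = -1771/50
  d9 = d8/3 = -1771/150
  d10 = d1/4 + d3*2 - 6 = -7/4
  d11 = d2 - d3 = 1
  d12 = d10*3 + 9 + 4 = 31/4
Walk from origin (0, 0):
  seg 1: up by d10 = -7/4 → (0, -7/4)
  seg 2: left by d3 = 1 → (-1, -7/4)
  seg 3: left by d4 = 18 → (-19, -7/4)
  seg 4: left by d11 = 1 → (-20, -7/4)
  seg 5: down by d5 = 2 → (-20, -15/4)
  seg 6: left by d6 = -133/5 → (33/5, -15/4)
  seg 7: right by d10 = -7/4 → (97/20, -15/4)
  seg 8: right by d12 = 31/4 → (63/5, -15/4)
  seg 9: down by d12 = 31/4 → (63/5, -23/2)
  seg 10: right by d1 = 9 → (108/5, -23/2)

d5 = 2
d6 = -133/5
d7 = -441/50
d8 = -1771/50
d9 = -1771/150
d10 = -7/4
d11 = 1
d12 = 31/4
endpoint = (108/5, -23/2)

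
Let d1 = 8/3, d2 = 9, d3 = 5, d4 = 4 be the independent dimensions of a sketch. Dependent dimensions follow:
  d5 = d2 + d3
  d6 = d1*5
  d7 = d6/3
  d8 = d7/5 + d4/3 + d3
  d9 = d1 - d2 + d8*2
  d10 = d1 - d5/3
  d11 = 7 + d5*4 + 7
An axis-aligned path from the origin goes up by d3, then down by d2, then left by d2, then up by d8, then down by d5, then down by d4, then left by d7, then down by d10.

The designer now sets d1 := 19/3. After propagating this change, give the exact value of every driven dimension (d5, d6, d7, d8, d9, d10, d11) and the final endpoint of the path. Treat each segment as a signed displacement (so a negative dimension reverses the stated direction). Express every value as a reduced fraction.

d5 = 14
d6 = 95/3
d7 = 95/9
d8 = 76/9
d9 = 128/9
d10 = 5/3
d11 = 70
endpoint = (-176/9, -137/9)

Apply edit: d1 := 19/3
  d5 = d2 + d3 = 14
  d6 = d1*5 = 95/3
  d7 = d6/3 = 95/9
  d8 = d7/5 + d4/3 + d3 = 76/9
  d9 = d1 - d2 + d8*2 = 128/9
  d10 = d1 - d5/3 = 5/3
  d11 = 7 + d5*4 + 7 = 70
Walk from origin (0, 0):
  seg 1: up by d3 = 5 → (0, 5)
  seg 2: down by d2 = 9 → (0, -4)
  seg 3: left by d2 = 9 → (-9, -4)
  seg 4: up by d8 = 76/9 → (-9, 40/9)
  seg 5: down by d5 = 14 → (-9, -86/9)
  seg 6: down by d4 = 4 → (-9, -122/9)
  seg 7: left by d7 = 95/9 → (-176/9, -122/9)
  seg 8: down by d10 = 5/3 → (-176/9, -137/9)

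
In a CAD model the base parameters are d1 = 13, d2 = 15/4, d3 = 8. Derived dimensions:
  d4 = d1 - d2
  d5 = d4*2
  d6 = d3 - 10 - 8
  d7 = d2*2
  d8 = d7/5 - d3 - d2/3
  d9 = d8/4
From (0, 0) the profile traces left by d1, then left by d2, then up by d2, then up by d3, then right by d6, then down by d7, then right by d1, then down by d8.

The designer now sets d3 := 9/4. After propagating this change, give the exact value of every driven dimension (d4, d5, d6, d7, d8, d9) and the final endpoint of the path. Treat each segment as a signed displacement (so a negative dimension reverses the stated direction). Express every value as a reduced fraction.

Apply edit: d3 := 9/4
  d4 = d1 - d2 = 37/4
  d5 = d4*2 = 37/2
  d6 = d3 - 10 - 8 = -63/4
  d7 = d2*2 = 15/2
  d8 = d7/5 - d3 - d2/3 = -2
  d9 = d8/4 = -1/2
Walk from origin (0, 0):
  seg 1: left by d1 = 13 → (-13, 0)
  seg 2: left by d2 = 15/4 → (-67/4, 0)
  seg 3: up by d2 = 15/4 → (-67/4, 15/4)
  seg 4: up by d3 = 9/4 → (-67/4, 6)
  seg 5: right by d6 = -63/4 → (-65/2, 6)
  seg 6: down by d7 = 15/2 → (-65/2, -3/2)
  seg 7: right by d1 = 13 → (-39/2, -3/2)
  seg 8: down by d8 = -2 → (-39/2, 1/2)

d4 = 37/4
d5 = 37/2
d6 = -63/4
d7 = 15/2
d8 = -2
d9 = -1/2
endpoint = (-39/2, 1/2)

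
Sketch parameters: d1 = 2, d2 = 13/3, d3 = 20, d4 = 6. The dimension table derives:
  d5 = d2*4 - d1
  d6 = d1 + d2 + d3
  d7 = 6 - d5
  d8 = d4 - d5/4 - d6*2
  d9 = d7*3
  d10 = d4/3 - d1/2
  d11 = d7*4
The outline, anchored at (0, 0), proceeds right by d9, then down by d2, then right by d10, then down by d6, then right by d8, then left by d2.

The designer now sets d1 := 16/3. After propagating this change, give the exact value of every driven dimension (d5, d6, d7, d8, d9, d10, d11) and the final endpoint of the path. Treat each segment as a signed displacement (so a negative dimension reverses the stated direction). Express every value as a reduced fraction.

Apply edit: d1 := 16/3
  d5 = d2*4 - d1 = 12
  d6 = d1 + d2 + d3 = 89/3
  d7 = 6 - d5 = -6
  d8 = d4 - d5/4 - d6*2 = -169/3
  d9 = d7*3 = -18
  d10 = d4/3 - d1/2 = -2/3
  d11 = d7*4 = -24
Walk from origin (0, 0):
  seg 1: right by d9 = -18 → (-18, 0)
  seg 2: down by d2 = 13/3 → (-18, -13/3)
  seg 3: right by d10 = -2/3 → (-56/3, -13/3)
  seg 4: down by d6 = 89/3 → (-56/3, -34)
  seg 5: right by d8 = -169/3 → (-75, -34)
  seg 6: left by d2 = 13/3 → (-238/3, -34)

d5 = 12
d6 = 89/3
d7 = -6
d8 = -169/3
d9 = -18
d10 = -2/3
d11 = -24
endpoint = (-238/3, -34)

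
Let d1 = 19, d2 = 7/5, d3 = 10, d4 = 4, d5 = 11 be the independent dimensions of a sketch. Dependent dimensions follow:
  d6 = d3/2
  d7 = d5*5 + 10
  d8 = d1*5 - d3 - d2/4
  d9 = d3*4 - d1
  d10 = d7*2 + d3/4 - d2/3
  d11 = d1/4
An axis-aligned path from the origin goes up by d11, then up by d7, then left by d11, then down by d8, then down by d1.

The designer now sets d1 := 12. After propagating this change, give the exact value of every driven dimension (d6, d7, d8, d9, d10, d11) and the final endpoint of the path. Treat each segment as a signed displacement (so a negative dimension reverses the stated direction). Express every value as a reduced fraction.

Apply edit: d1 := 12
  d6 = d3/2 = 5
  d7 = d5*5 + 10 = 65
  d8 = d1*5 - d3 - d2/4 = 993/20
  d9 = d3*4 - d1 = 28
  d10 = d7*2 + d3/4 - d2/3 = 3961/30
  d11 = d1/4 = 3
Walk from origin (0, 0):
  seg 1: up by d11 = 3 → (0, 3)
  seg 2: up by d7 = 65 → (0, 68)
  seg 3: left by d11 = 3 → (-3, 68)
  seg 4: down by d8 = 993/20 → (-3, 367/20)
  seg 5: down by d1 = 12 → (-3, 127/20)

d6 = 5
d7 = 65
d8 = 993/20
d9 = 28
d10 = 3961/30
d11 = 3
endpoint = (-3, 127/20)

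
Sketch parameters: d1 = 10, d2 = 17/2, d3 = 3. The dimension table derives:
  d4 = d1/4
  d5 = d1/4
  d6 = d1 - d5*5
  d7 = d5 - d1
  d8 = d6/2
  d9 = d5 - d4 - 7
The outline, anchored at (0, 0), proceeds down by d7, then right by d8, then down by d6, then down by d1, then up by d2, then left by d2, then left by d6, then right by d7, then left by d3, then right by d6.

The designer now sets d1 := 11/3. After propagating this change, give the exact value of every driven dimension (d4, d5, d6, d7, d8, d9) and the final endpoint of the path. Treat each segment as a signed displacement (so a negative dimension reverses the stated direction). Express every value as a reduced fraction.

Apply edit: d1 := 11/3
  d4 = d1/4 = 11/12
  d5 = d1/4 = 11/12
  d6 = d1 - d5*5 = -11/12
  d7 = d5 - d1 = -11/4
  d8 = d6/2 = -11/24
  d9 = d5 - d4 - 7 = -7
Walk from origin (0, 0):
  seg 1: down by d7 = -11/4 → (0, 11/4)
  seg 2: right by d8 = -11/24 → (-11/24, 11/4)
  seg 3: down by d6 = -11/12 → (-11/24, 11/3)
  seg 4: down by d1 = 11/3 → (-11/24, 0)
  seg 5: up by d2 = 17/2 → (-11/24, 17/2)
  seg 6: left by d2 = 17/2 → (-215/24, 17/2)
  seg 7: left by d6 = -11/12 → (-193/24, 17/2)
  seg 8: right by d7 = -11/4 → (-259/24, 17/2)
  seg 9: left by d3 = 3 → (-331/24, 17/2)
  seg 10: right by d6 = -11/12 → (-353/24, 17/2)

d4 = 11/12
d5 = 11/12
d6 = -11/12
d7 = -11/4
d8 = -11/24
d9 = -7
endpoint = (-353/24, 17/2)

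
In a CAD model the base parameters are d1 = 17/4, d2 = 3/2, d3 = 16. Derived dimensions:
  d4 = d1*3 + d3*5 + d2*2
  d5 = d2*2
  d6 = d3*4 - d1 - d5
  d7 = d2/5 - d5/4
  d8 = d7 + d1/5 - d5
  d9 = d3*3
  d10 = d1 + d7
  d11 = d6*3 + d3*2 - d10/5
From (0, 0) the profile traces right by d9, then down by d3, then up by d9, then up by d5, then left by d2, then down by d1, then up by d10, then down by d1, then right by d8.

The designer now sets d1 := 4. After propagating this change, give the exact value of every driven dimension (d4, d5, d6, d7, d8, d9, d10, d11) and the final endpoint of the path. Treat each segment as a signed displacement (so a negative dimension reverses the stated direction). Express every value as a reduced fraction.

d4 = 95
d5 = 3
d6 = 57
d7 = -9/20
d8 = -53/20
d9 = 48
d10 = 71/20
d11 = 20229/100
endpoint = (877/20, 611/20)

Apply edit: d1 := 4
  d4 = d1*3 + d3*5 + d2*2 = 95
  d5 = d2*2 = 3
  d6 = d3*4 - d1 - d5 = 57
  d7 = d2/5 - d5/4 = -9/20
  d8 = d7 + d1/5 - d5 = -53/20
  d9 = d3*3 = 48
  d10 = d1 + d7 = 71/20
  d11 = d6*3 + d3*2 - d10/5 = 20229/100
Walk from origin (0, 0):
  seg 1: right by d9 = 48 → (48, 0)
  seg 2: down by d3 = 16 → (48, -16)
  seg 3: up by d9 = 48 → (48, 32)
  seg 4: up by d5 = 3 → (48, 35)
  seg 5: left by d2 = 3/2 → (93/2, 35)
  seg 6: down by d1 = 4 → (93/2, 31)
  seg 7: up by d10 = 71/20 → (93/2, 691/20)
  seg 8: down by d1 = 4 → (93/2, 611/20)
  seg 9: right by d8 = -53/20 → (877/20, 611/20)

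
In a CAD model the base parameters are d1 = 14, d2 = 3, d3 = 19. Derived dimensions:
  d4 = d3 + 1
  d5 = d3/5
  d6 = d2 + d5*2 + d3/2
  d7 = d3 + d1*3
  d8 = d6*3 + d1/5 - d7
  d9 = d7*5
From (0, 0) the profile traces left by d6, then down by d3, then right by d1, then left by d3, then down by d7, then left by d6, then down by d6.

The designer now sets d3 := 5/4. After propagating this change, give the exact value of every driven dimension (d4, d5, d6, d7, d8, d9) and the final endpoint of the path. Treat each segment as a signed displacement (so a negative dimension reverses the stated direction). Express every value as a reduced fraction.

d4 = 9/4
d5 = 1/4
d6 = 33/8
d7 = 173/4
d8 = -1123/40
d9 = 865/4
endpoint = (9/2, -389/8)

Apply edit: d3 := 5/4
  d4 = d3 + 1 = 9/4
  d5 = d3/5 = 1/4
  d6 = d2 + d5*2 + d3/2 = 33/8
  d7 = d3 + d1*3 = 173/4
  d8 = d6*3 + d1/5 - d7 = -1123/40
  d9 = d7*5 = 865/4
Walk from origin (0, 0):
  seg 1: left by d6 = 33/8 → (-33/8, 0)
  seg 2: down by d3 = 5/4 → (-33/8, -5/4)
  seg 3: right by d1 = 14 → (79/8, -5/4)
  seg 4: left by d3 = 5/4 → (69/8, -5/4)
  seg 5: down by d7 = 173/4 → (69/8, -89/2)
  seg 6: left by d6 = 33/8 → (9/2, -89/2)
  seg 7: down by d6 = 33/8 → (9/2, -389/8)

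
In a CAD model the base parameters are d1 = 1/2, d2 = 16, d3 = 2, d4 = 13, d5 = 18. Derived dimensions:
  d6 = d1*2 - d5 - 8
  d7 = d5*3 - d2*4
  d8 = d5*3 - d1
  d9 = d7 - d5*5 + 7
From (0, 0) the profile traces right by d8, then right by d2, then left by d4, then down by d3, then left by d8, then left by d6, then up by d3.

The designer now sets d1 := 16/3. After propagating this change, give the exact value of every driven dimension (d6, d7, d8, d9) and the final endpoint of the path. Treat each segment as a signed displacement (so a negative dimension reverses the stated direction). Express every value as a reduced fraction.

Apply edit: d1 := 16/3
  d6 = d1*2 - d5 - 8 = -46/3
  d7 = d5*3 - d2*4 = -10
  d8 = d5*3 - d1 = 146/3
  d9 = d7 - d5*5 + 7 = -93
Walk from origin (0, 0):
  seg 1: right by d8 = 146/3 → (146/3, 0)
  seg 2: right by d2 = 16 → (194/3, 0)
  seg 3: left by d4 = 13 → (155/3, 0)
  seg 4: down by d3 = 2 → (155/3, -2)
  seg 5: left by d8 = 146/3 → (3, -2)
  seg 6: left by d6 = -46/3 → (55/3, -2)
  seg 7: up by d3 = 2 → (55/3, 0)

d6 = -46/3
d7 = -10
d8 = 146/3
d9 = -93
endpoint = (55/3, 0)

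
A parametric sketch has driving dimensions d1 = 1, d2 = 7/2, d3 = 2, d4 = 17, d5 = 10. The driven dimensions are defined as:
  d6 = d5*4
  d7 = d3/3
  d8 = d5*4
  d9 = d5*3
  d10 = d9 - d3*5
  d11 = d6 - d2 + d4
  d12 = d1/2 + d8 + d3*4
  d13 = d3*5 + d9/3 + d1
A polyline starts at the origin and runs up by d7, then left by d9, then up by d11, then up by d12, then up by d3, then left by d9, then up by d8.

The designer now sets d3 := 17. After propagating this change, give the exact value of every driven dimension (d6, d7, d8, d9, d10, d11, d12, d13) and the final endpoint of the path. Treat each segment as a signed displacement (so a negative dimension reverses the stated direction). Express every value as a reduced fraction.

Apply edit: d3 := 17
  d6 = d5*4 = 40
  d7 = d3/3 = 17/3
  d8 = d5*4 = 40
  d9 = d5*3 = 30
  d10 = d9 - d3*5 = -55
  d11 = d6 - d2 + d4 = 107/2
  d12 = d1/2 + d8 + d3*4 = 217/2
  d13 = d3*5 + d9/3 + d1 = 96
Walk from origin (0, 0):
  seg 1: up by d7 = 17/3 → (0, 17/3)
  seg 2: left by d9 = 30 → (-30, 17/3)
  seg 3: up by d11 = 107/2 → (-30, 355/6)
  seg 4: up by d12 = 217/2 → (-30, 503/3)
  seg 5: up by d3 = 17 → (-30, 554/3)
  seg 6: left by d9 = 30 → (-60, 554/3)
  seg 7: up by d8 = 40 → (-60, 674/3)

d6 = 40
d7 = 17/3
d8 = 40
d9 = 30
d10 = -55
d11 = 107/2
d12 = 217/2
d13 = 96
endpoint = (-60, 674/3)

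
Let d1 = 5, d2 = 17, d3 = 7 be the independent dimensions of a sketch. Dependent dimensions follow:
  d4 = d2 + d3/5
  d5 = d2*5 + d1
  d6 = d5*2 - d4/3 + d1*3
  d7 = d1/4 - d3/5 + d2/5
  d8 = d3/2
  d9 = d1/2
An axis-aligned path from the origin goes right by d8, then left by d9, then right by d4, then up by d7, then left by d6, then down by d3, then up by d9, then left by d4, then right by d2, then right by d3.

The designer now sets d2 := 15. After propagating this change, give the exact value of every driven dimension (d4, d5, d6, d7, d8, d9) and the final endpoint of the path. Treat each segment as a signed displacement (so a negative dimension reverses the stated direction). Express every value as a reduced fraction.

d4 = 82/5
d5 = 80
d6 = 2543/15
d7 = 57/20
d8 = 7/2
d9 = 5/2
endpoint = (-2198/15, -33/20)

Apply edit: d2 := 15
  d4 = d2 + d3/5 = 82/5
  d5 = d2*5 + d1 = 80
  d6 = d5*2 - d4/3 + d1*3 = 2543/15
  d7 = d1/4 - d3/5 + d2/5 = 57/20
  d8 = d3/2 = 7/2
  d9 = d1/2 = 5/2
Walk from origin (0, 0):
  seg 1: right by d8 = 7/2 → (7/2, 0)
  seg 2: left by d9 = 5/2 → (1, 0)
  seg 3: right by d4 = 82/5 → (87/5, 0)
  seg 4: up by d7 = 57/20 → (87/5, 57/20)
  seg 5: left by d6 = 2543/15 → (-2282/15, 57/20)
  seg 6: down by d3 = 7 → (-2282/15, -83/20)
  seg 7: up by d9 = 5/2 → (-2282/15, -33/20)
  seg 8: left by d4 = 82/5 → (-2528/15, -33/20)
  seg 9: right by d2 = 15 → (-2303/15, -33/20)
  seg 10: right by d3 = 7 → (-2198/15, -33/20)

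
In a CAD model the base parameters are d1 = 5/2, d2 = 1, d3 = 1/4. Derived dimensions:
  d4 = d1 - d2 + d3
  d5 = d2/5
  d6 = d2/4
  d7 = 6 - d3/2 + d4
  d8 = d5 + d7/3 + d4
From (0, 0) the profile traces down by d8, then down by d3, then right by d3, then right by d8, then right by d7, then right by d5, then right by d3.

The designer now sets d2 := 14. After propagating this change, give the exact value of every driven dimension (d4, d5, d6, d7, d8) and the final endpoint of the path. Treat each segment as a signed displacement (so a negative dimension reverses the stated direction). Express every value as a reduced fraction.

Apply edit: d2 := 14
  d4 = d1 - d2 + d3 = -45/4
  d5 = d2/5 = 14/5
  d6 = d2/4 = 7/2
  d7 = 6 - d3/2 + d4 = -43/8
  d8 = d5 + d7/3 + d4 = -1229/120
Walk from origin (0, 0):
  seg 1: down by d8 = -1229/120 → (0, 1229/120)
  seg 2: down by d3 = 1/4 → (0, 1199/120)
  seg 3: right by d3 = 1/4 → (1/4, 1199/120)
  seg 4: right by d8 = -1229/120 → (-1199/120, 1199/120)
  seg 5: right by d7 = -43/8 → (-461/30, 1199/120)
  seg 6: right by d5 = 14/5 → (-377/30, 1199/120)
  seg 7: right by d3 = 1/4 → (-739/60, 1199/120)

d4 = -45/4
d5 = 14/5
d6 = 7/2
d7 = -43/8
d8 = -1229/120
endpoint = (-739/60, 1199/120)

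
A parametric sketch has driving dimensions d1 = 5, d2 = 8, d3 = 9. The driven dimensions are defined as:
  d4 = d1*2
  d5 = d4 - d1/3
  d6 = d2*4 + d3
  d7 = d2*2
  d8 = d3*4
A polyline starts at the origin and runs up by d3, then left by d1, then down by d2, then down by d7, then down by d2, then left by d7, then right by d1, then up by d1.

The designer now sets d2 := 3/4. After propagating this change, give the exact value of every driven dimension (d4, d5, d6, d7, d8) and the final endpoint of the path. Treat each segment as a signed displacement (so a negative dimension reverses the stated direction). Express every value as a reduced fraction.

Apply edit: d2 := 3/4
  d4 = d1*2 = 10
  d5 = d4 - d1/3 = 25/3
  d6 = d2*4 + d3 = 12
  d7 = d2*2 = 3/2
  d8 = d3*4 = 36
Walk from origin (0, 0):
  seg 1: up by d3 = 9 → (0, 9)
  seg 2: left by d1 = 5 → (-5, 9)
  seg 3: down by d2 = 3/4 → (-5, 33/4)
  seg 4: down by d7 = 3/2 → (-5, 27/4)
  seg 5: down by d2 = 3/4 → (-5, 6)
  seg 6: left by d7 = 3/2 → (-13/2, 6)
  seg 7: right by d1 = 5 → (-3/2, 6)
  seg 8: up by d1 = 5 → (-3/2, 11)

d4 = 10
d5 = 25/3
d6 = 12
d7 = 3/2
d8 = 36
endpoint = (-3/2, 11)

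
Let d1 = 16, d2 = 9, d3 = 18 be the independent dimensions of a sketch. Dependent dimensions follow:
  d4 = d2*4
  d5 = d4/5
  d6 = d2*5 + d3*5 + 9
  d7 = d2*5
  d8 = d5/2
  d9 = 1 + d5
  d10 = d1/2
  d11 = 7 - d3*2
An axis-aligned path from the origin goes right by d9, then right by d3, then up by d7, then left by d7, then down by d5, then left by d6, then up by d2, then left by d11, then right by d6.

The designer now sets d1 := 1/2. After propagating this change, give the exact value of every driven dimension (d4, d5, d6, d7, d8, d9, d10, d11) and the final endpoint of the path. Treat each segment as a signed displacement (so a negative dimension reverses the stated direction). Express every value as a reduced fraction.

Apply edit: d1 := 1/2
  d4 = d2*4 = 36
  d5 = d4/5 = 36/5
  d6 = d2*5 + d3*5 + 9 = 144
  d7 = d2*5 = 45
  d8 = d5/2 = 18/5
  d9 = 1 + d5 = 41/5
  d10 = d1/2 = 1/4
  d11 = 7 - d3*2 = -29
Walk from origin (0, 0):
  seg 1: right by d9 = 41/5 → (41/5, 0)
  seg 2: right by d3 = 18 → (131/5, 0)
  seg 3: up by d7 = 45 → (131/5, 45)
  seg 4: left by d7 = 45 → (-94/5, 45)
  seg 5: down by d5 = 36/5 → (-94/5, 189/5)
  seg 6: left by d6 = 144 → (-814/5, 189/5)
  seg 7: up by d2 = 9 → (-814/5, 234/5)
  seg 8: left by d11 = -29 → (-669/5, 234/5)
  seg 9: right by d6 = 144 → (51/5, 234/5)

d4 = 36
d5 = 36/5
d6 = 144
d7 = 45
d8 = 18/5
d9 = 41/5
d10 = 1/4
d11 = -29
endpoint = (51/5, 234/5)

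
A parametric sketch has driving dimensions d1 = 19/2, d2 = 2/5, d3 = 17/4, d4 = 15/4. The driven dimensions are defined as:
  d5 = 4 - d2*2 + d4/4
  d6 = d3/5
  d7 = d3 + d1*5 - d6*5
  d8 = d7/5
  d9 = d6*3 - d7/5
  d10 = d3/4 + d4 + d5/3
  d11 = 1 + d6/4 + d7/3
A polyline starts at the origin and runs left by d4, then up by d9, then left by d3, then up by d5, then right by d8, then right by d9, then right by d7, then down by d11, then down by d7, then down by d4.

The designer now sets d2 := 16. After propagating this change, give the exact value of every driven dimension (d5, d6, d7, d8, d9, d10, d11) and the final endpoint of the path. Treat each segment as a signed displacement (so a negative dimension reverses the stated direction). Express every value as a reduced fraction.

d5 = -433/16
d6 = 17/20
d7 = 95/2
d8 = 19/2
d9 = -139/20
d10 = -101/24
d11 = 4091/240
endpoint = (841/20, -12277/120)

Apply edit: d2 := 16
  d5 = 4 - d2*2 + d4/4 = -433/16
  d6 = d3/5 = 17/20
  d7 = d3 + d1*5 - d6*5 = 95/2
  d8 = d7/5 = 19/2
  d9 = d6*3 - d7/5 = -139/20
  d10 = d3/4 + d4 + d5/3 = -101/24
  d11 = 1 + d6/4 + d7/3 = 4091/240
Walk from origin (0, 0):
  seg 1: left by d4 = 15/4 → (-15/4, 0)
  seg 2: up by d9 = -139/20 → (-15/4, -139/20)
  seg 3: left by d3 = 17/4 → (-8, -139/20)
  seg 4: up by d5 = -433/16 → (-8, -2721/80)
  seg 5: right by d8 = 19/2 → (3/2, -2721/80)
  seg 6: right by d9 = -139/20 → (-109/20, -2721/80)
  seg 7: right by d7 = 95/2 → (841/20, -2721/80)
  seg 8: down by d11 = 4091/240 → (841/20, -6127/120)
  seg 9: down by d7 = 95/2 → (841/20, -11827/120)
  seg 10: down by d4 = 15/4 → (841/20, -12277/120)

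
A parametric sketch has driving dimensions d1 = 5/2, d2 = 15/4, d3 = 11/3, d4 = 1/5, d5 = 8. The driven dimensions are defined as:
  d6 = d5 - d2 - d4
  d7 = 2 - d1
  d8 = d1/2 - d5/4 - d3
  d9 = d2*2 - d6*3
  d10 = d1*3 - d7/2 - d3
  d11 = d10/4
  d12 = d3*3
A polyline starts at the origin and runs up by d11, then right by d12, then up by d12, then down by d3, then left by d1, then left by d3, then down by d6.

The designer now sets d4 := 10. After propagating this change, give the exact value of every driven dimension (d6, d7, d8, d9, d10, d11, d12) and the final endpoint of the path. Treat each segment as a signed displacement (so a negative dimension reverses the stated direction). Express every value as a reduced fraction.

Apply edit: d4 := 10
  d6 = d5 - d2 - d4 = -23/4
  d7 = 2 - d1 = -1/2
  d8 = d1/2 - d5/4 - d3 = -53/12
  d9 = d2*2 - d6*3 = 99/4
  d10 = d1*3 - d7/2 - d3 = 49/12
  d11 = d10/4 = 49/48
  d12 = d3*3 = 11
Walk from origin (0, 0):
  seg 1: up by d11 = 49/48 → (0, 49/48)
  seg 2: right by d12 = 11 → (11, 49/48)
  seg 3: up by d12 = 11 → (11, 577/48)
  seg 4: down by d3 = 11/3 → (11, 401/48)
  seg 5: left by d1 = 5/2 → (17/2, 401/48)
  seg 6: left by d3 = 11/3 → (29/6, 401/48)
  seg 7: down by d6 = -23/4 → (29/6, 677/48)

d6 = -23/4
d7 = -1/2
d8 = -53/12
d9 = 99/4
d10 = 49/12
d11 = 49/48
d12 = 11
endpoint = (29/6, 677/48)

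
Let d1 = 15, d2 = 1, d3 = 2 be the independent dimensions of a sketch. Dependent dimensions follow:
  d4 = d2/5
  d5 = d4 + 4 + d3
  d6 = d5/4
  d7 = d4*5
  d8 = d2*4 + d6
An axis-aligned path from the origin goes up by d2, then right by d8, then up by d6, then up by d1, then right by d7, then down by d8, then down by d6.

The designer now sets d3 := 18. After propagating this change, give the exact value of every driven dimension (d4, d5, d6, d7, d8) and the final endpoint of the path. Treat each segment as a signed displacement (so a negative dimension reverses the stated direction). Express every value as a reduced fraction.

Apply edit: d3 := 18
  d4 = d2/5 = 1/5
  d5 = d4 + 4 + d3 = 111/5
  d6 = d5/4 = 111/20
  d7 = d4*5 = 1
  d8 = d2*4 + d6 = 191/20
Walk from origin (0, 0):
  seg 1: up by d2 = 1 → (0, 1)
  seg 2: right by d8 = 191/20 → (191/20, 1)
  seg 3: up by d6 = 111/20 → (191/20, 131/20)
  seg 4: up by d1 = 15 → (191/20, 431/20)
  seg 5: right by d7 = 1 → (211/20, 431/20)
  seg 6: down by d8 = 191/20 → (211/20, 12)
  seg 7: down by d6 = 111/20 → (211/20, 129/20)

d4 = 1/5
d5 = 111/5
d6 = 111/20
d7 = 1
d8 = 191/20
endpoint = (211/20, 129/20)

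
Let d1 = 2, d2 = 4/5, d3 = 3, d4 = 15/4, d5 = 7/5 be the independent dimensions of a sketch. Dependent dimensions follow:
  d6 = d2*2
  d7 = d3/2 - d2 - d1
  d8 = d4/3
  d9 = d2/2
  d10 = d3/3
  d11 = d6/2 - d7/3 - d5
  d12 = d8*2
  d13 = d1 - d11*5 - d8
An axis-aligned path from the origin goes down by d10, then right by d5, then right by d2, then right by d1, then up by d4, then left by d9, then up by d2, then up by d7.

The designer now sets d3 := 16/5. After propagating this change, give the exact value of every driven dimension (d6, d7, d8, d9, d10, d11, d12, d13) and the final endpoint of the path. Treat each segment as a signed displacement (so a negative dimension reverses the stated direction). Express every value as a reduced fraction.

Apply edit: d3 := 16/5
  d6 = d2*2 = 8/5
  d7 = d3/2 - d2 - d1 = -6/5
  d8 = d4/3 = 5/4
  d9 = d2/2 = 2/5
  d10 = d3/3 = 16/15
  d11 = d6/2 - d7/3 - d5 = -1/5
  d12 = d8*2 = 5/2
  d13 = d1 - d11*5 - d8 = 7/4
Walk from origin (0, 0):
  seg 1: down by d10 = 16/15 → (0, -16/15)
  seg 2: right by d5 = 7/5 → (7/5, -16/15)
  seg 3: right by d2 = 4/5 → (11/5, -16/15)
  seg 4: right by d1 = 2 → (21/5, -16/15)
  seg 5: up by d4 = 15/4 → (21/5, 161/60)
  seg 6: left by d9 = 2/5 → (19/5, 161/60)
  seg 7: up by d2 = 4/5 → (19/5, 209/60)
  seg 8: up by d7 = -6/5 → (19/5, 137/60)

d6 = 8/5
d7 = -6/5
d8 = 5/4
d9 = 2/5
d10 = 16/15
d11 = -1/5
d12 = 5/2
d13 = 7/4
endpoint = (19/5, 137/60)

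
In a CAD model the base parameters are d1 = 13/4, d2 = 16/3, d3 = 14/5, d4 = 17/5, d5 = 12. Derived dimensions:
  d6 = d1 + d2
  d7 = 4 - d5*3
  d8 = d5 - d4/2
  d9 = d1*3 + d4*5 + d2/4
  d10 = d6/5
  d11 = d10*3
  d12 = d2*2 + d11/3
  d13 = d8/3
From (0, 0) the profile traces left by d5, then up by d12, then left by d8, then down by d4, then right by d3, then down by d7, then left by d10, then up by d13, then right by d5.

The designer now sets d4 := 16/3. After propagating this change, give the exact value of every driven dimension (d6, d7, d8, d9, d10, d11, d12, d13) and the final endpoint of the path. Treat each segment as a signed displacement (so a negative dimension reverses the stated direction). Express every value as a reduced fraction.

Apply edit: d4 := 16/3
  d6 = d1 + d2 = 103/12
  d7 = 4 - d5*3 = -32
  d8 = d5 - d4/2 = 28/3
  d9 = d1*3 + d4*5 + d2/4 = 151/4
  d10 = d6/5 = 103/60
  d11 = d10*3 = 103/20
  d12 = d2*2 + d11/3 = 743/60
  d13 = d8/3 = 28/9
Walk from origin (0, 0):
  seg 1: left by d5 = 12 → (-12, 0)
  seg 2: up by d12 = 743/60 → (-12, 743/60)
  seg 3: left by d8 = 28/3 → (-64/3, 743/60)
  seg 4: down by d4 = 16/3 → (-64/3, 141/20)
  seg 5: right by d3 = 14/5 → (-278/15, 141/20)
  seg 6: down by d7 = -32 → (-278/15, 781/20)
  seg 7: left by d10 = 103/60 → (-81/4, 781/20)
  seg 8: up by d13 = 28/9 → (-81/4, 7589/180)
  seg 9: right by d5 = 12 → (-33/4, 7589/180)

d6 = 103/12
d7 = -32
d8 = 28/3
d9 = 151/4
d10 = 103/60
d11 = 103/20
d12 = 743/60
d13 = 28/9
endpoint = (-33/4, 7589/180)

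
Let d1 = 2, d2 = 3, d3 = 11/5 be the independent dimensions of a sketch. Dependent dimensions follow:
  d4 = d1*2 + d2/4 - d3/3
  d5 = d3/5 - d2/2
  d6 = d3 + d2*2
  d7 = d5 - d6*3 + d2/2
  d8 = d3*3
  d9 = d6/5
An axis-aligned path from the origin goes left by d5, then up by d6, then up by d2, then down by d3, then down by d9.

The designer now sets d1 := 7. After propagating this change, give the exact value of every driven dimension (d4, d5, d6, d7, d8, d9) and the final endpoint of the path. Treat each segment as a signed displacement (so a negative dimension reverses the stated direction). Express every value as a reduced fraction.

d4 = 841/60
d5 = -53/50
d6 = 41/5
d7 = -604/25
d8 = 33/5
d9 = 41/25
endpoint = (53/50, 184/25)

Apply edit: d1 := 7
  d4 = d1*2 + d2/4 - d3/3 = 841/60
  d5 = d3/5 - d2/2 = -53/50
  d6 = d3 + d2*2 = 41/5
  d7 = d5 - d6*3 + d2/2 = -604/25
  d8 = d3*3 = 33/5
  d9 = d6/5 = 41/25
Walk from origin (0, 0):
  seg 1: left by d5 = -53/50 → (53/50, 0)
  seg 2: up by d6 = 41/5 → (53/50, 41/5)
  seg 3: up by d2 = 3 → (53/50, 56/5)
  seg 4: down by d3 = 11/5 → (53/50, 9)
  seg 5: down by d9 = 41/25 → (53/50, 184/25)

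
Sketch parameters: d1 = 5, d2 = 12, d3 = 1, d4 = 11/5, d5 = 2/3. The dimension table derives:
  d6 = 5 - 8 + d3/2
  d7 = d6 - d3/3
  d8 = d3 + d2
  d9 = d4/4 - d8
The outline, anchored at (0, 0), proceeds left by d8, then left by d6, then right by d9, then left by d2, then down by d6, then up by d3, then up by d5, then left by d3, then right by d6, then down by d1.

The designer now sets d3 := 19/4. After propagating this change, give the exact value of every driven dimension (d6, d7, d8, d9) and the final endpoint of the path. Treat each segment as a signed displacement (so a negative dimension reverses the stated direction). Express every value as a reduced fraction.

d6 = -5/8
d7 = -53/24
d8 = 67/4
d9 = -81/5
endpoint = (-497/10, 25/24)

Apply edit: d3 := 19/4
  d6 = 5 - 8 + d3/2 = -5/8
  d7 = d6 - d3/3 = -53/24
  d8 = d3 + d2 = 67/4
  d9 = d4/4 - d8 = -81/5
Walk from origin (0, 0):
  seg 1: left by d8 = 67/4 → (-67/4, 0)
  seg 2: left by d6 = -5/8 → (-129/8, 0)
  seg 3: right by d9 = -81/5 → (-1293/40, 0)
  seg 4: left by d2 = 12 → (-1773/40, 0)
  seg 5: down by d6 = -5/8 → (-1773/40, 5/8)
  seg 6: up by d3 = 19/4 → (-1773/40, 43/8)
  seg 7: up by d5 = 2/3 → (-1773/40, 145/24)
  seg 8: left by d3 = 19/4 → (-1963/40, 145/24)
  seg 9: right by d6 = -5/8 → (-497/10, 145/24)
  seg 10: down by d1 = 5 → (-497/10, 25/24)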